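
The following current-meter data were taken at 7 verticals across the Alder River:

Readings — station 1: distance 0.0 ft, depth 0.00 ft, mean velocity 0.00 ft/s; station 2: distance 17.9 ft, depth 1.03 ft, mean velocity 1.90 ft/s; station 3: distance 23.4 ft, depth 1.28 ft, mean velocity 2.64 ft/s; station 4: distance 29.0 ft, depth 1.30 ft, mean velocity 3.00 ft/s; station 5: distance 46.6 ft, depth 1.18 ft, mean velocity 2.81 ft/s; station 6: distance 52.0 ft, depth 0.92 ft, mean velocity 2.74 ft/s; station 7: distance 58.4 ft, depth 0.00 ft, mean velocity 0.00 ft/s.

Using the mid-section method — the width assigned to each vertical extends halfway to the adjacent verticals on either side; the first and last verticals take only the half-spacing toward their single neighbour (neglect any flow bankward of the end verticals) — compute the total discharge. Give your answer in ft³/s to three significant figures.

w_2 = (23.4 − 0.0)/2 = 11.7 ft; q_2 = 1.90 × 1.03 × 11.7 = 22.90 ft³/s
w_3 = (29.0 − 17.9)/2 = 5.55 ft; q_3 = 2.64 × 1.28 × 5.55 = 18.75 ft³/s
w_4 = (46.6 − 23.4)/2 = 11.6 ft; q_4 = 3.00 × 1.30 × 11.6 = 45.24 ft³/s
w_5 = (52.0 − 29.0)/2 = 11.5 ft; q_5 = 2.81 × 1.18 × 11.5 = 38.13 ft³/s
w_6 = (58.4 − 46.6)/2 = 5.9 ft; q_6 = 2.74 × 0.92 × 5.9 = 14.87 ft³/s
Stations 1, 7 contribute zero (depth or velocity is 0).
Q = Σ qᵢ = 139.9 ft³/s

140 ft³/s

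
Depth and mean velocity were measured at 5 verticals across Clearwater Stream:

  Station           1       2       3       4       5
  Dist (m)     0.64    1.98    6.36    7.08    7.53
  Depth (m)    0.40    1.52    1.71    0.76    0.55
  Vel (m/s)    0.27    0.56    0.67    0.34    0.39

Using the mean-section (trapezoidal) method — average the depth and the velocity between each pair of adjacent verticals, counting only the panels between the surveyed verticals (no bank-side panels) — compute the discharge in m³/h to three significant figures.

Panel 1-2: Δb = 1.34 m, d̄ = (0.40+1.52)/2 = 0.96, v̄ = (0.27+0.56)/2 = 0.415 → q = 1.34×0.96×0.415 = 0.5339 m³/s
Panel 2-3: Δb = 4.38 m, d̄ = (1.52+1.71)/2 = 1.615, v̄ = (0.56+0.67)/2 = 0.615 → q = 4.38×1.615×0.615 = 4.350 m³/s
Panel 3-4: Δb = 0.72 m, d̄ = (1.71+0.76)/2 = 1.235, v̄ = (0.67+0.34)/2 = 0.505 → q = 0.72×1.235×0.505 = 0.4490 m³/s
Panel 4-5: Δb = 0.45 m, d̄ = (0.76+0.55)/2 = 0.655, v̄ = (0.34+0.39)/2 = 0.365 → q = 0.45×0.655×0.365 = 0.1076 m³/s
Q = Σ q = 5.441 m³/s
= 5.441 × 3600 = 19590 m³/h

19600 m³/h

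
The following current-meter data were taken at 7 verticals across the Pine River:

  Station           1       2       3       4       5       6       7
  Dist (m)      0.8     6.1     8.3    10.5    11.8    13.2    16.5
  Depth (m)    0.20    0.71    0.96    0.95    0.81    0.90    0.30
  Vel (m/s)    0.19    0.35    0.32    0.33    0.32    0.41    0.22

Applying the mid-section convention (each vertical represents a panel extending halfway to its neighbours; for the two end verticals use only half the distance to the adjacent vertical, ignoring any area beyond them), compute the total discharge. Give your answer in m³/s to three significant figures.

3.58 m³/s

w_1 = (6.1 − 0.8)/2 = 2.65 m; q_1 = 0.19 × 0.20 × 2.65 = 0.1007 m³/s
w_2 = (8.3 − 0.8)/2 = 3.75 m; q_2 = 0.35 × 0.71 × 3.75 = 0.9319 m³/s
w_3 = (10.5 − 6.1)/2 = 2.2 m; q_3 = 0.32 × 0.96 × 2.2 = 0.6758 m³/s
w_4 = (11.8 − 8.3)/2 = 1.75 m; q_4 = 0.33 × 0.95 × 1.75 = 0.5486 m³/s
w_5 = (13.2 − 10.5)/2 = 1.35 m; q_5 = 0.32 × 0.81 × 1.35 = 0.3499 m³/s
w_6 = (16.5 − 11.8)/2 = 2.35 m; q_6 = 0.41 × 0.90 × 2.35 = 0.8672 m³/s
w_7 = (16.5 − 13.2)/2 = 1.65 m; q_7 = 0.22 × 0.30 × 1.65 = 0.1089 m³/s
Q = Σ qᵢ = 3.583 m³/s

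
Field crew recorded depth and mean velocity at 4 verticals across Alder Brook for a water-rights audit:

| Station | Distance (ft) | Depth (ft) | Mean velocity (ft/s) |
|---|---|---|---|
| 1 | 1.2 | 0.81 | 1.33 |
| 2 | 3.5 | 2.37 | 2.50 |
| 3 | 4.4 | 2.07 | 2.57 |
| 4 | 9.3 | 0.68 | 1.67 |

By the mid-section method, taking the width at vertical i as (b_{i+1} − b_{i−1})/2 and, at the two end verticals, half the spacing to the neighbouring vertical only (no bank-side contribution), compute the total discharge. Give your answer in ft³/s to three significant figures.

w_1 = (3.5 − 1.2)/2 = 1.15 ft; q_1 = 1.33 × 0.81 × 1.15 = 1.239 ft³/s
w_2 = (4.4 − 1.2)/2 = 1.6 ft; q_2 = 2.50 × 2.37 × 1.6 = 9.480 ft³/s
w_3 = (9.3 − 3.5)/2 = 2.9 ft; q_3 = 2.57 × 2.07 × 2.9 = 15.43 ft³/s
w_4 = (9.3 − 4.4)/2 = 2.45 ft; q_4 = 1.67 × 0.68 × 2.45 = 2.782 ft³/s
Q = Σ qᵢ = 28.93 ft³/s

28.9 ft³/s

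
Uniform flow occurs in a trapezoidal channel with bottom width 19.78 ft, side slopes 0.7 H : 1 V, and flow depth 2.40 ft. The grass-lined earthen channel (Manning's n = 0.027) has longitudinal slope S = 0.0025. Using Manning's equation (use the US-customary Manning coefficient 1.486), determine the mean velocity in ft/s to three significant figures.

4.38 ft/s

A = (b + z·y)·y = (19.78 + 0.7×2.40)×2.40 = 51.50 ft²
P = b + 2y√(1+z²) = 19.78 + 2×2.40×√(1+0.7²) = 25.64 ft
R = A/P = 51.50/25.64 = 2.009 ft
Q = (1.486/n)·A·R^(2/3)·S^(1/2) = (1.486/0.027) × 51.50 × 2.009^(2/3) × 0.0025^(1/2) = 225.6 ft³/s
V = Q/A = 225.6/51.50 = 4.381 ft/s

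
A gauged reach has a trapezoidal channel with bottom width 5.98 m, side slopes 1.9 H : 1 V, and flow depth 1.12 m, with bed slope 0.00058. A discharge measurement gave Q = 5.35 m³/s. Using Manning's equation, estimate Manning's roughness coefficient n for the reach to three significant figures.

A = (b + z·y)·y = (5.98 + 1.9×1.12)×1.12 = 9.081 m²
P = b + 2y√(1+z²) = 5.98 + 2×1.12×√(1+1.9²) = 10.79 m
R = A/P = 9.081/10.79 = 0.8416 m
n = (1/Q)·A·R^(2/3)·S^(1/2) = (1/5.35) × 9.081 × 0.8914 × 0.02408 = 0.03644

0.0364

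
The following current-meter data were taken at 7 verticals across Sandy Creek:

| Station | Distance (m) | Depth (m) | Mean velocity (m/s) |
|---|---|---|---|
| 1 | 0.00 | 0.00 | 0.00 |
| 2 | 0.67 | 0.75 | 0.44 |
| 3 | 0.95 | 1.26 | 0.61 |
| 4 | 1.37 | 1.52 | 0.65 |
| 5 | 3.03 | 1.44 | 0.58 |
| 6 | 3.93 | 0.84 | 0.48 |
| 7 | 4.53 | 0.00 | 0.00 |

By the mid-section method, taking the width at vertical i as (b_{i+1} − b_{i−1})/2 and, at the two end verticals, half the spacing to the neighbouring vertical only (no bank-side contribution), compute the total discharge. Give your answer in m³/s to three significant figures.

2.82 m³/s

w_2 = (0.95 − 0.00)/2 = 0.475 m; q_2 = 0.44 × 0.75 × 0.475 = 0.1568 m³/s
w_3 = (1.37 − 0.67)/2 = 0.35 m; q_3 = 0.61 × 1.26 × 0.35 = 0.2690 m³/s
w_4 = (3.03 − 0.95)/2 = 1.04 m; q_4 = 0.65 × 1.52 × 1.04 = 1.028 m³/s
w_5 = (3.93 − 1.37)/2 = 1.28 m; q_5 = 0.58 × 1.44 × 1.28 = 1.069 m³/s
w_6 = (4.53 − 3.03)/2 = 0.75 m; q_6 = 0.48 × 0.84 × 0.75 = 0.3024 m³/s
Stations 1, 7 contribute zero (depth or velocity is 0).
Q = Σ qᵢ = 2.825 m³/s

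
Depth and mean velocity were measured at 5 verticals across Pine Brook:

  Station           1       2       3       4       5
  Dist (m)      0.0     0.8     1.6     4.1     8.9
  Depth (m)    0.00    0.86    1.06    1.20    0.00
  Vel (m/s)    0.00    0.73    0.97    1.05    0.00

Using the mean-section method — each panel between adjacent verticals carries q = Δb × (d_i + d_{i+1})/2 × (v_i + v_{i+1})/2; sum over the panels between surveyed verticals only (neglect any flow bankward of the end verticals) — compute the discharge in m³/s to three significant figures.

Panel 1-2: Δb = 0.8 m, d̄ = (0.00+0.86)/2 = 0.43, v̄ = (0.00+0.73)/2 = 0.365 → q = 0.8×0.43×0.365 = 0.1256 m³/s
Panel 2-3: Δb = 0.8 m, d̄ = (0.86+1.06)/2 = 0.96, v̄ = (0.73+0.97)/2 = 0.85 → q = 0.8×0.96×0.85 = 0.6528 m³/s
Panel 3-4: Δb = 2.5 m, d̄ = (1.06+1.20)/2 = 1.13, v̄ = (0.97+1.05)/2 = 1.01 → q = 2.5×1.13×1.01 = 2.853 m³/s
Panel 4-5: Δb = 4.8 m, d̄ = (1.20+0.00)/2 = 0.6, v̄ = (1.05+0.00)/2 = 0.525 → q = 4.8×0.6×0.525 = 1.512 m³/s
Q = Σ q = 5.144 m³/s

5.14 m³/s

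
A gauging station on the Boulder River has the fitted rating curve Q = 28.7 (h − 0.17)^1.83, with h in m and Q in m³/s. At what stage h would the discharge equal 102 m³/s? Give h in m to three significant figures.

2.17 m

h − h₀ = (Q/C)^(1/b) = (102/28.7)^(1/1.83) = 2.000 m
h = 0.17 + 2.000 = 2.170 m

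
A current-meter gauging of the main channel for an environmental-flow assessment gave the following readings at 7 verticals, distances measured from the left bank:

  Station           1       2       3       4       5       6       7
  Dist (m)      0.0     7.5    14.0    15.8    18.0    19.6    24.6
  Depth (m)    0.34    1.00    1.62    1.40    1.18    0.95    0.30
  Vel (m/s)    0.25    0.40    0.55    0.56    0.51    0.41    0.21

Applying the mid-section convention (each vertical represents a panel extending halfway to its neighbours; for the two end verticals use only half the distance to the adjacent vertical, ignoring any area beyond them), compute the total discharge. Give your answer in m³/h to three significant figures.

39500 m³/h

w_1 = (7.5 − 0.0)/2 = 3.75 m; q_1 = 0.25 × 0.34 × 3.75 = 0.3188 m³/s
w_2 = (14.0 − 0.0)/2 = 7 m; q_2 = 0.40 × 1.00 × 7 = 2.800 m³/s
w_3 = (15.8 − 7.5)/2 = 4.15 m; q_3 = 0.55 × 1.62 × 4.15 = 3.698 m³/s
w_4 = (18.0 − 14.0)/2 = 2 m; q_4 = 0.56 × 1.40 × 2 = 1.568 m³/s
w_5 = (19.6 − 15.8)/2 = 1.9 m; q_5 = 0.51 × 1.18 × 1.9 = 1.143 m³/s
w_6 = (24.6 − 18.0)/2 = 3.3 m; q_6 = 0.41 × 0.95 × 3.3 = 1.285 m³/s
w_7 = (24.6 − 19.6)/2 = 2.5 m; q_7 = 0.21 × 0.30 × 2.5 = 0.1575 m³/s
Q = Σ qᵢ = 10.97 m³/s
= 10.97 × 3600 = 39490 m³/h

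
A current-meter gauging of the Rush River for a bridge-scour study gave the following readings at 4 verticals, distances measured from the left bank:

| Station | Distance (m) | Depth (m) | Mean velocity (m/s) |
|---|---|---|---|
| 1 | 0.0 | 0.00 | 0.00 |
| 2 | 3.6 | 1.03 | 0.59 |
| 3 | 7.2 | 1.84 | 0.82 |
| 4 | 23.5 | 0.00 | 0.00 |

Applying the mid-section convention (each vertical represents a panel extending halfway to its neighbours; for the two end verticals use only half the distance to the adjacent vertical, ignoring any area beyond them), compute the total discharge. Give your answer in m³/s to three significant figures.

w_2 = (7.2 − 0.0)/2 = 3.6 m; q_2 = 0.59 × 1.03 × 3.6 = 2.188 m³/s
w_3 = (23.5 − 3.6)/2 = 9.95 m; q_3 = 0.82 × 1.84 × 9.95 = 15.01 m³/s
Stations 1, 4 contribute zero (depth or velocity is 0).
Q = Σ qᵢ = 17.20 m³/s

17.2 m³/s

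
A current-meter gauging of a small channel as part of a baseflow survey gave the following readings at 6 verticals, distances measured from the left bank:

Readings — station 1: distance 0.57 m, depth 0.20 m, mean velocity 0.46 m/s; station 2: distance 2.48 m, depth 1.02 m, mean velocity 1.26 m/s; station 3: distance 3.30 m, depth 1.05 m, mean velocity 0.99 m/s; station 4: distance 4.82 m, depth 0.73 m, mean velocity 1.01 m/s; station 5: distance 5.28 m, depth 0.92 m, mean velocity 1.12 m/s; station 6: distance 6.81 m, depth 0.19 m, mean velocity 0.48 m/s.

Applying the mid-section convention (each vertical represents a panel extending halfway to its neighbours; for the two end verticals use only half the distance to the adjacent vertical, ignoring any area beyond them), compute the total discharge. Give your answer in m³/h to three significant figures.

w_1 = (2.48 − 0.57)/2 = 0.955 m; q_1 = 0.46 × 0.20 × 0.955 = 0.08786 m³/s
w_2 = (3.30 − 0.57)/2 = 1.365 m; q_2 = 1.26 × 1.02 × 1.365 = 1.754 m³/s
w_3 = (4.82 − 2.48)/2 = 1.17 m; q_3 = 0.99 × 1.05 × 1.17 = 1.216 m³/s
w_4 = (5.28 − 3.30)/2 = 0.99 m; q_4 = 1.01 × 0.73 × 0.99 = 0.7299 m³/s
w_5 = (6.81 − 4.82)/2 = 0.995 m; q_5 = 1.12 × 0.92 × 0.995 = 1.025 m³/s
w_6 = (6.81 − 5.28)/2 = 0.765 m; q_6 = 0.48 × 0.19 × 0.765 = 0.06977 m³/s
Q = Σ qᵢ = 4.883 m³/s
= 4.883 × 3600 = 17580 m³/h

17600 m³/h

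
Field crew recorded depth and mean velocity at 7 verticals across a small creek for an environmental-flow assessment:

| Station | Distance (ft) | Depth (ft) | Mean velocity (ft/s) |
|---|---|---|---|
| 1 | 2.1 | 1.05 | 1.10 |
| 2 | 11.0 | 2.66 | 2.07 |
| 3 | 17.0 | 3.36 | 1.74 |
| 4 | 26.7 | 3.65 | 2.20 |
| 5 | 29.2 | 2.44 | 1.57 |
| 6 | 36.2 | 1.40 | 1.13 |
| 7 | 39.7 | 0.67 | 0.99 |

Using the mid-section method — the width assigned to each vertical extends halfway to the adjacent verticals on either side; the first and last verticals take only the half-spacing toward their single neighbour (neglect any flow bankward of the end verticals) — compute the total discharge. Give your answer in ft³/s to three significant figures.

w_1 = (11.0 − 2.1)/2 = 4.45 ft; q_1 = 1.10 × 1.05 × 4.45 = 5.140 ft³/s
w_2 = (17.0 − 2.1)/2 = 7.45 ft; q_2 = 2.07 × 2.66 × 7.45 = 41.02 ft³/s
w_3 = (26.7 − 11.0)/2 = 7.85 ft; q_3 = 1.74 × 3.36 × 7.85 = 45.89 ft³/s
w_4 = (29.2 − 17.0)/2 = 6.1 ft; q_4 = 2.20 × 3.65 × 6.1 = 48.98 ft³/s
w_5 = (36.2 − 26.7)/2 = 4.75 ft; q_5 = 1.57 × 2.44 × 4.75 = 18.20 ft³/s
w_6 = (39.7 − 29.2)/2 = 5.25 ft; q_6 = 1.13 × 1.40 × 5.25 = 8.306 ft³/s
w_7 = (39.7 − 36.2)/2 = 1.75 ft; q_7 = 0.99 × 0.67 × 1.75 = 1.161 ft³/s
Q = Σ qᵢ = 168.7 ft³/s

169 ft³/s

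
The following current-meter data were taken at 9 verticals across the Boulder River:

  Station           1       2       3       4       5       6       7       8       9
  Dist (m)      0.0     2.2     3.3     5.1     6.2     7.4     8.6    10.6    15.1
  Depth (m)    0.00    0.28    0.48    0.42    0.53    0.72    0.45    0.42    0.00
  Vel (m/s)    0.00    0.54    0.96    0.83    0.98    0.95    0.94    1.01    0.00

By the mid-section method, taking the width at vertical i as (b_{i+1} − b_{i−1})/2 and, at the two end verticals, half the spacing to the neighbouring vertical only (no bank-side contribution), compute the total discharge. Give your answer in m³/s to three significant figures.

4.90 m³/s

w_2 = (3.3 − 0.0)/2 = 1.65 m; q_2 = 0.54 × 0.28 × 1.65 = 0.2495 m³/s
w_3 = (5.1 − 2.2)/2 = 1.45 m; q_3 = 0.96 × 0.48 × 1.45 = 0.6682 m³/s
w_4 = (6.2 − 3.3)/2 = 1.45 m; q_4 = 0.83 × 0.42 × 1.45 = 0.5055 m³/s
w_5 = (7.4 − 5.1)/2 = 1.15 m; q_5 = 0.98 × 0.53 × 1.15 = 0.5973 m³/s
w_6 = (8.6 − 6.2)/2 = 1.2 m; q_6 = 0.95 × 0.72 × 1.2 = 0.8208 m³/s
w_7 = (10.6 − 7.4)/2 = 1.6 m; q_7 = 0.94 × 0.45 × 1.6 = 0.6768 m³/s
w_8 = (15.1 − 8.6)/2 = 3.25 m; q_8 = 1.01 × 0.42 × 3.25 = 1.379 m³/s
Stations 1, 9 contribute zero (depth or velocity is 0).
Q = Σ qᵢ = 4.897 m³/s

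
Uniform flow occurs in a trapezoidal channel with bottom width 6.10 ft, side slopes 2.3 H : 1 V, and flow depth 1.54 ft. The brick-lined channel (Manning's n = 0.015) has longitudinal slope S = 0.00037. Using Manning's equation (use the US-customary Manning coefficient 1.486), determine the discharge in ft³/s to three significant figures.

A = (b + z·y)·y = (6.10 + 2.3×1.54)×1.54 = 14.85 ft²
P = b + 2y√(1+z²) = 6.10 + 2×1.54×√(1+2.3²) = 13.82 ft
R = A/P = 14.85/13.82 = 1.074 ft
Q = (1.486/n)·A·R^(2/3)·S^(1/2) = (1.486/0.015) × 14.85 × 1.074^(2/3) × 0.00037^(1/2) = 29.68 ft³/s

29.7 ft³/s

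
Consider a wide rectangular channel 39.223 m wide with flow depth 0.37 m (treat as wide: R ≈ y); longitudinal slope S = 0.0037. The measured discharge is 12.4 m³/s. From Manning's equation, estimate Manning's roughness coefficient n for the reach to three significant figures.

0.0367

A = b·y = 39.223 × 0.37 = 14.51 m²
Wide channel: R ≈ y = 0.37 m
n = (1/Q)·A·R^(2/3)·S^(1/2) = (1/12.4) × 14.51 × 0.5154 × 0.06083 = 0.03669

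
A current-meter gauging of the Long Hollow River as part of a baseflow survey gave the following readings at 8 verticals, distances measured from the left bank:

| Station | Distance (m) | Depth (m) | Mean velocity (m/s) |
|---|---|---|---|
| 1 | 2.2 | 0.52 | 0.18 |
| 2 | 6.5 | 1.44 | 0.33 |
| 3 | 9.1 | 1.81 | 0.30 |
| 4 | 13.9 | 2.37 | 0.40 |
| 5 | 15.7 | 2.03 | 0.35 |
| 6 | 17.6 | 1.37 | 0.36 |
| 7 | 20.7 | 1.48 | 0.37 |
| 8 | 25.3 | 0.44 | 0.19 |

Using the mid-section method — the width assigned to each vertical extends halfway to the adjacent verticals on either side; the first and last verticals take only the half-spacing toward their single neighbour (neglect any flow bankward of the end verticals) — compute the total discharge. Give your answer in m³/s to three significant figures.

w_1 = (6.5 − 2.2)/2 = 2.15 m; q_1 = 0.18 × 0.52 × 2.15 = 0.2012 m³/s
w_2 = (9.1 − 2.2)/2 = 3.45 m; q_2 = 0.33 × 1.44 × 3.45 = 1.639 m³/s
w_3 = (13.9 − 6.5)/2 = 3.7 m; q_3 = 0.30 × 1.81 × 3.7 = 2.009 m³/s
w_4 = (15.7 − 9.1)/2 = 3.3 m; q_4 = 0.40 × 2.37 × 3.3 = 3.128 m³/s
w_5 = (17.6 − 13.9)/2 = 1.85 m; q_5 = 0.35 × 2.03 × 1.85 = 1.314 m³/s
w_6 = (20.7 − 15.7)/2 = 2.5 m; q_6 = 0.36 × 1.37 × 2.5 = 1.233 m³/s
w_7 = (25.3 − 17.6)/2 = 3.85 m; q_7 = 0.37 × 1.48 × 3.85 = 2.108 m³/s
w_8 = (25.3 − 20.7)/2 = 2.3 m; q_8 = 0.19 × 0.44 × 2.3 = 0.1923 m³/s
Q = Σ qᵢ = 11.83 m³/s

11.8 m³/s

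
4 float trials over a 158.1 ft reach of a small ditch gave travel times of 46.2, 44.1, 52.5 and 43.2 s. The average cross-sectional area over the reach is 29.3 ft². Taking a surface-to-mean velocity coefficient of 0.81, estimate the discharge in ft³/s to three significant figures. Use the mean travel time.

t̄ = (46.2 + 44.1 + 52.5 + 43.2) / 4 = 46.5 s
v_surface = L / t̄ = 158.1 / 46.5 = 3.400 ft/s
v_mean = 0.81 × 3.400 = 2.754 ft/s
Q = A × v_mean = 29.3 × 2.754 = 80.69 ft³/s

80.7 ft³/s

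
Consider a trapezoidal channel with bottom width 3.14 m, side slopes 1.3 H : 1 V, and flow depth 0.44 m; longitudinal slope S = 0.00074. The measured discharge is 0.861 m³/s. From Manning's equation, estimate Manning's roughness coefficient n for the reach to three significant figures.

A = (b + z·y)·y = (3.14 + 1.3×0.44)×0.44 = 1.633 m²
P = b + 2y√(1+z²) = 3.14 + 2×0.44×√(1+1.3²) = 4.583 m
R = A/P = 1.633/4.583 = 0.3564 m
n = (1/Q)·A·R^(2/3)·S^(1/2) = (1/0.861) × 1.633 × 0.5026 × 0.02720 = 0.02594

0.0259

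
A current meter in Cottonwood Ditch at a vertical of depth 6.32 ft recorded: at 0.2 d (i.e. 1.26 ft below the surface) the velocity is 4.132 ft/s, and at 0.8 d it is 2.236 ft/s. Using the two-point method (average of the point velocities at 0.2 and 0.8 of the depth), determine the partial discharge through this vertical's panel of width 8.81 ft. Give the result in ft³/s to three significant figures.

v̄ = (4.132 + 2.236) / 2 = 3.184 ft/s
q = v̄ × d × w = 3.184 × 6.32 × 8.81 = 177.3 ft³/s

177 ft³/s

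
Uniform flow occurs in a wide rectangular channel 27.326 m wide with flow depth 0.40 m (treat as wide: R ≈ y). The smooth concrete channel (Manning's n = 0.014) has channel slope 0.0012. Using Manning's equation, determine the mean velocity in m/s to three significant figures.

A = b·y = 27.326 × 0.40 = 10.93 m²
Wide channel: R ≈ y = 0.40 m
Q = (1/n)·A·R^(2/3)·S^(1/2) = (1/0.014) × 10.93 × 0.4000^(2/3) × 0.0012^(1/2) = 14.68 m³/s
V = Q/A = 14.68/10.93 = 1.343 m/s

1.34 m/s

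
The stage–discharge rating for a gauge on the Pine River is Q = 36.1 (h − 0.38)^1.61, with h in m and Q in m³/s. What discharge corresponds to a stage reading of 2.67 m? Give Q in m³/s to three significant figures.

137 m³/s

Q = 36.1 × (2.67 − 0.38)^1.61 = 36.1 × 2.29^1.61 = 137.0 m³/s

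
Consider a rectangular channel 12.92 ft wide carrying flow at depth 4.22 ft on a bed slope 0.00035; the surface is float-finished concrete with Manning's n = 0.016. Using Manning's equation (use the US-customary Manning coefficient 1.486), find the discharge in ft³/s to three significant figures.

177 ft³/s

A = b·y = 12.92 × 4.22 = 54.52 ft²
P = b + 2y = 12.92 + 2×4.22 = 21.36 ft
R = A/P = 54.52/21.36 = 2.553 ft
Q = (1.486/n)·A·R^(2/3)·S^(1/2) = (1.486/0.016) × 54.52 × 2.553^(2/3) × 0.00035^(1/2) = 176.9 ft³/s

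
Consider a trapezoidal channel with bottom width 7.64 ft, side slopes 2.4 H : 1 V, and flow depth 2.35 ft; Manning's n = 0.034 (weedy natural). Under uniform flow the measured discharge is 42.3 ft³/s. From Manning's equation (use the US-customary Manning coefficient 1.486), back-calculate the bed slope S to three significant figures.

A = (b + z·y)·y = (7.64 + 2.4×2.35)×2.35 = 31.21 ft²
P = b + 2y√(1+z²) = 7.64 + 2×2.35×√(1+2.4²) = 19.86 ft
R = A/P = 31.21/19.86 = 1.571 ft
S = (Q·n / (1.486·A·R^(2/3)))² = (42.3×0.034 / (1.486×31.21×1.352))² = 0.0005264

0.000526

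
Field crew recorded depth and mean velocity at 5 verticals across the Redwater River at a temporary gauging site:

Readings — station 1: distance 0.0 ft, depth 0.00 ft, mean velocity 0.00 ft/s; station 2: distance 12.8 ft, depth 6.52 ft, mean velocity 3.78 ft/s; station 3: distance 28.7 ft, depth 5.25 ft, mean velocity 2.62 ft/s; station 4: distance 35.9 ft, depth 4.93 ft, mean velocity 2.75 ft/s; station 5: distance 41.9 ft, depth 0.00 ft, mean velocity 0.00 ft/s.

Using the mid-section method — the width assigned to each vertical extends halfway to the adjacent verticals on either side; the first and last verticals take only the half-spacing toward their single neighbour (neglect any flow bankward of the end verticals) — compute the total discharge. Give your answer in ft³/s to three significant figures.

w_2 = (28.7 − 0.0)/2 = 14.35 ft; q_2 = 3.78 × 6.52 × 14.35 = 353.7 ft³/s
w_3 = (35.9 − 12.8)/2 = 11.55 ft; q_3 = 2.62 × 5.25 × 11.55 = 158.9 ft³/s
w_4 = (41.9 − 28.7)/2 = 6.6 ft; q_4 = 2.75 × 4.93 × 6.6 = 89.48 ft³/s
Stations 1, 5 contribute zero (depth or velocity is 0).
Q = Σ qᵢ = 602.0 ft³/s

602 ft³/s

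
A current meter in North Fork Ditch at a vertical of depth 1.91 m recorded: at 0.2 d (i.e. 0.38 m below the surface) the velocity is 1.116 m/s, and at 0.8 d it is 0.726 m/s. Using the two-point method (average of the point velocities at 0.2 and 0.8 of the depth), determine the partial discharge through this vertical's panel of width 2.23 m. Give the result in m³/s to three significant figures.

v̄ = (1.116 + 0.726) / 2 = 0.9210 m/s
q = v̄ × d × w = 0.9210 × 1.91 × 2.23 = 3.923 m³/s

3.92 m³/s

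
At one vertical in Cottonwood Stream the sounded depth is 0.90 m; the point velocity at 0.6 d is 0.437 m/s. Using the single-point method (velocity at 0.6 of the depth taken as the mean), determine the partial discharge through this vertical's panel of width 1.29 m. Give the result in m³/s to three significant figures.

0.507 m³/s

v̄ = v₀.₆ = 0.437 m/s
q = v̄ × d × w = 0.4370 × 0.90 × 1.29 = 0.5074 m³/s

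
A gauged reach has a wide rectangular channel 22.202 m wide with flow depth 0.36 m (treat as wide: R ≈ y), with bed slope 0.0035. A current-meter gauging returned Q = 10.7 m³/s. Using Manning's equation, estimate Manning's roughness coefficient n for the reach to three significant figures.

0.0224

A = b·y = 22.202 × 0.36 = 7.993 m²
Wide channel: R ≈ y = 0.36 m
n = (1/Q)·A·R^(2/3)·S^(1/2) = (1/10.7) × 7.993 × 0.5061 × 0.05916 = 0.02236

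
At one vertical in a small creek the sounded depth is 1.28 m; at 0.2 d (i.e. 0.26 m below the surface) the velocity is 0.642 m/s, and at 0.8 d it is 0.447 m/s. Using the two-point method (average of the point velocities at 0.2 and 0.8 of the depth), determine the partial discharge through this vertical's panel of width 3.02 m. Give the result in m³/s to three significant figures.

v̄ = (0.642 + 0.447) / 2 = 0.5445 m/s
q = v̄ × d × w = 0.5445 × 1.28 × 3.02 = 2.105 m³/s

2.10 m³/s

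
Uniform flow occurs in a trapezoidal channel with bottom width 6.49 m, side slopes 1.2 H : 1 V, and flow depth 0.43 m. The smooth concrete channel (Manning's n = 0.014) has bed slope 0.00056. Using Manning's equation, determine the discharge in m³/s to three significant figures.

2.69 m³/s

A = (b + z·y)·y = (6.49 + 1.2×0.43)×0.43 = 3.013 m²
P = b + 2y√(1+z²) = 6.49 + 2×0.43×√(1+1.2²) = 7.833 m
R = A/P = 3.013/7.833 = 0.3846 m
Q = (1/n)·A·R^(2/3)·S^(1/2) = (1/0.014) × 3.013 × 0.3846^(2/3) × 0.00056^(1/2) = 2.693 m³/s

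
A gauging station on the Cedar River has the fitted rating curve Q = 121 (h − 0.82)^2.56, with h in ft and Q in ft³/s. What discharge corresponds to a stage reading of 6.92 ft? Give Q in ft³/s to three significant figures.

Q = 121 × (6.92 − 0.82)^2.56 = 121 × 6.1^2.56 = 12390 ft³/s

12400 ft³/s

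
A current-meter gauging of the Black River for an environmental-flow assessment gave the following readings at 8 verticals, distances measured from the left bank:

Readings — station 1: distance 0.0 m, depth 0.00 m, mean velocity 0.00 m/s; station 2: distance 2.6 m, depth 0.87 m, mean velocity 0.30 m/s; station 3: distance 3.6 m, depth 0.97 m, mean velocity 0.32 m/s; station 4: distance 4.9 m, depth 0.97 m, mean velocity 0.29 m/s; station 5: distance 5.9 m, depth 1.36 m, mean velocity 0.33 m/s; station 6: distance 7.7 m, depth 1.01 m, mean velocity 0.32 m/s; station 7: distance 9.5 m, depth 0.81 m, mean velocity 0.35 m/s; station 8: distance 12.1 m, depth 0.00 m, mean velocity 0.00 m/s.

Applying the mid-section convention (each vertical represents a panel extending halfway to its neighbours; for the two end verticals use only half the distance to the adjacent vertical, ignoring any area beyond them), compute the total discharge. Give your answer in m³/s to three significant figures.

2.98 m³/s

w_2 = (3.6 − 0.0)/2 = 1.8 m; q_2 = 0.30 × 0.87 × 1.8 = 0.4698 m³/s
w_3 = (4.9 − 2.6)/2 = 1.15 m; q_3 = 0.32 × 0.97 × 1.15 = 0.3570 m³/s
w_4 = (5.9 − 3.6)/2 = 1.15 m; q_4 = 0.29 × 0.97 × 1.15 = 0.3235 m³/s
w_5 = (7.7 − 4.9)/2 = 1.4 m; q_5 = 0.33 × 1.36 × 1.4 = 0.6283 m³/s
w_6 = (9.5 − 5.9)/2 = 1.8 m; q_6 = 0.32 × 1.01 × 1.8 = 0.5818 m³/s
w_7 = (12.1 − 7.7)/2 = 2.2 m; q_7 = 0.35 × 0.81 × 2.2 = 0.6237 m³/s
Stations 1, 8 contribute zero (depth or velocity is 0).
Q = Σ qᵢ = 2.984 m³/s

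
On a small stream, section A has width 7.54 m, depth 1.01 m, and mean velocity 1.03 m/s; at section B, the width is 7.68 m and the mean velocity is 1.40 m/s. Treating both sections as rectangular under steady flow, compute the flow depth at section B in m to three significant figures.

Q = A₁V₁ = (7.54×1.01) × 1.03 = 7.844 m³/s
d₂ = Q/(b₂ V₂) = 7.844/(7.68×1.40) = 0.7295 m

0.730 m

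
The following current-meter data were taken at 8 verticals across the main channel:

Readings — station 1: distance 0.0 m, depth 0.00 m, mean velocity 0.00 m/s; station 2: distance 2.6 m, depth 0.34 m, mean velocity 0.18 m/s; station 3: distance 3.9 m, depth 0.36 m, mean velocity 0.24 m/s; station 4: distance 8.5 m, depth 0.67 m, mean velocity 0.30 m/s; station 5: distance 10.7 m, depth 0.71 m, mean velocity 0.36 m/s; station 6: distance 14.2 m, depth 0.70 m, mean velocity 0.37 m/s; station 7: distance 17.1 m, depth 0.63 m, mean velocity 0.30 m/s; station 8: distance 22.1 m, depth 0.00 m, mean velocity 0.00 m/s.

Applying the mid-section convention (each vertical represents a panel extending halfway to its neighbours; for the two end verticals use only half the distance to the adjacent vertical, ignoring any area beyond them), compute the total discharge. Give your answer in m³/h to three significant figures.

12100 m³/h

w_2 = (3.9 − 0.0)/2 = 1.95 m; q_2 = 0.18 × 0.34 × 1.95 = 0.1193 m³/s
w_3 = (8.5 − 2.6)/2 = 2.95 m; q_3 = 0.24 × 0.36 × 2.95 = 0.2549 m³/s
w_4 = (10.7 − 3.9)/2 = 3.4 m; q_4 = 0.30 × 0.67 × 3.4 = 0.6834 m³/s
w_5 = (14.2 − 8.5)/2 = 2.85 m; q_5 = 0.36 × 0.71 × 2.85 = 0.7285 m³/s
w_6 = (17.1 − 10.7)/2 = 3.2 m; q_6 = 0.37 × 0.70 × 3.2 = 0.8288 m³/s
w_7 = (22.1 − 14.2)/2 = 3.95 m; q_7 = 0.30 × 0.63 × 3.95 = 0.7466 m³/s
Stations 1, 8 contribute zero (depth or velocity is 0).
Q = Σ qᵢ = 3.361 m³/s
= 3.361 × 3600 = 12100 m³/h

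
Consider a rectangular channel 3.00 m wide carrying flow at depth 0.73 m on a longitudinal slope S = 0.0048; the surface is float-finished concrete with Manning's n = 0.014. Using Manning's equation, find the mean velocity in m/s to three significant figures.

3.08 m/s

A = b·y = 3.00 × 0.73 = 2.190 m²
P = b + 2y = 3.00 + 2×0.73 = 4.460 m
R = A/P = 2.190/4.460 = 0.4910 m
Q = (1/n)·A·R^(2/3)·S^(1/2) = (1/0.014) × 2.190 × 0.4910^(2/3) × 0.0048^(1/2) = 6.745 m³/s
V = Q/A = 6.745/2.190 = 3.080 m/s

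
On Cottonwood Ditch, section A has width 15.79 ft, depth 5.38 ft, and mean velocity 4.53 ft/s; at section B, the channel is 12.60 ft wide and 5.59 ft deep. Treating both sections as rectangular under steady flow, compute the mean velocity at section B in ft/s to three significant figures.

5.46 ft/s

Q = A₁V₁ = (15.79×5.38) × 4.53 = 384.8 ft³/s
A₂ = 12.60 × 5.59 = 70.43 ft²
V₂ = Q/A₂ = 384.8/70.43 = 5.464 ft/s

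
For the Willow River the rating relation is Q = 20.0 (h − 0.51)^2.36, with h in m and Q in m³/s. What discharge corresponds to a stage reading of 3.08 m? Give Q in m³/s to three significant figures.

Q = 20.0 × (3.08 − 0.51)^2.36 = 20.0 × 2.57^2.36 = 185.6 m³/s

186 m³/s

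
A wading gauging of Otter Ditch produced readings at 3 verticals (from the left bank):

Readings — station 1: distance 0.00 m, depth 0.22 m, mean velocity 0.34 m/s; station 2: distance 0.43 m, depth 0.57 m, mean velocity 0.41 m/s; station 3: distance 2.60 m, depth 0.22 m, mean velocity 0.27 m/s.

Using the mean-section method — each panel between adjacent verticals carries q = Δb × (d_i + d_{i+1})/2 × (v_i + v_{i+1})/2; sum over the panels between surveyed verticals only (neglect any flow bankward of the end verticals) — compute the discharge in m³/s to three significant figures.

Panel 1-2: Δb = 0.43 m, d̄ = (0.22+0.57)/2 = 0.395, v̄ = (0.34+0.41)/2 = 0.375 → q = 0.43×0.395×0.375 = 0.06369 m³/s
Panel 2-3: Δb = 2.17 m, d̄ = (0.57+0.22)/2 = 0.395, v̄ = (0.41+0.27)/2 = 0.34 → q = 2.17×0.395×0.34 = 0.2914 m³/s
Q = Σ q = 0.3551 m³/s

0.355 m³/s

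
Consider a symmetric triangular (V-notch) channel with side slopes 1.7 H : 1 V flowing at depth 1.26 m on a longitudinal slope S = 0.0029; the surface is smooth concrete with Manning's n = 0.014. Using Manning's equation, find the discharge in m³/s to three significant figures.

6.91 m³/s

A = z·y² = 1.7×1.26² = 2.699 m²
P = 2y√(1+z²) = 2×1.26×√(1+1.7²) = 4.970 m
R = A/P = 2.699/4.970 = 0.5430 m
Q = (1/n)·A·R^(2/3)·S^(1/2) = (1/0.014) × 2.699 × 0.5430^(2/3) × 0.0029^(1/2) = 6.910 m³/s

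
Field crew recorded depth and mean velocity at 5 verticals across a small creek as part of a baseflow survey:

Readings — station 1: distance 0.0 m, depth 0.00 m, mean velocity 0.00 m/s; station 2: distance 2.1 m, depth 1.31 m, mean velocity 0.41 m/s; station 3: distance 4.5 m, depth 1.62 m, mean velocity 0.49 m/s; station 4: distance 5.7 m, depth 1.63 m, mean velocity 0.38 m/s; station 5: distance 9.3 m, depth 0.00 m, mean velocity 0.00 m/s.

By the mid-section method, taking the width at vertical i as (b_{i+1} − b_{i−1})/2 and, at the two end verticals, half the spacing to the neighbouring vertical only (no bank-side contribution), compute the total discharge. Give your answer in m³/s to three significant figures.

w_2 = (4.5 − 0.0)/2 = 2.25 m; q_2 = 0.41 × 1.31 × 2.25 = 1.208 m³/s
w_3 = (5.7 − 2.1)/2 = 1.8 m; q_3 = 0.49 × 1.62 × 1.8 = 1.429 m³/s
w_4 = (9.3 − 4.5)/2 = 2.4 m; q_4 = 0.38 × 1.63 × 2.4 = 1.487 m³/s
Stations 1, 5 contribute zero (depth or velocity is 0).
Q = Σ qᵢ = 4.124 m³/s

4.12 m³/s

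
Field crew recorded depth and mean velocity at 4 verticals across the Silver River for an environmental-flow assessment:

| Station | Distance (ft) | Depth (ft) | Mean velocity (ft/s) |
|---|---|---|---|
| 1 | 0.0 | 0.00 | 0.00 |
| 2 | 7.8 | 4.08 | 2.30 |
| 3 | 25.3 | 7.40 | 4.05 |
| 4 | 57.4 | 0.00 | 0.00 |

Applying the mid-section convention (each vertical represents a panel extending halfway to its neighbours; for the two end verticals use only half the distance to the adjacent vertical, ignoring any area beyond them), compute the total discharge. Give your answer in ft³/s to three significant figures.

862 ft³/s

w_2 = (25.3 − 0.0)/2 = 12.65 ft; q_2 = 2.30 × 4.08 × 12.65 = 118.7 ft³/s
w_3 = (57.4 − 7.8)/2 = 24.8 ft; q_3 = 4.05 × 7.40 × 24.8 = 743.3 ft³/s
Stations 1, 4 contribute zero (depth or velocity is 0).
Q = Σ qᵢ = 862.0 ft³/s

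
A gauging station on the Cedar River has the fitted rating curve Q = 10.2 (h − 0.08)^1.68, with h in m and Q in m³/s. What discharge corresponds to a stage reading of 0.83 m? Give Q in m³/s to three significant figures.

Q = 10.2 × (0.83 − 0.08)^1.68 = 10.2 × 0.75^1.68 = 6.291 m³/s

6.29 m³/s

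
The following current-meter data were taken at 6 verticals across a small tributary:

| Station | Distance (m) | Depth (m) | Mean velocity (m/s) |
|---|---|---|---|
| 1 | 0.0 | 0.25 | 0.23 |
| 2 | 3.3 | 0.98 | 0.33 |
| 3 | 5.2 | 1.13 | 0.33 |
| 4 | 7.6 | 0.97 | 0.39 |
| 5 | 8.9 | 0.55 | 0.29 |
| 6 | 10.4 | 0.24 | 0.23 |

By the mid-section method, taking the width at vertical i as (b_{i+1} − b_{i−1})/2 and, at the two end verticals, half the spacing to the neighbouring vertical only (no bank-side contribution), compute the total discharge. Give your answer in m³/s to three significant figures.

2.70 m³/s

w_1 = (3.3 − 0.0)/2 = 1.65 m; q_1 = 0.23 × 0.25 × 1.65 = 0.09488 m³/s
w_2 = (5.2 − 0.0)/2 = 2.6 m; q_2 = 0.33 × 0.98 × 2.6 = 0.8408 m³/s
w_3 = (7.6 − 3.3)/2 = 2.15 m; q_3 = 0.33 × 1.13 × 2.15 = 0.8017 m³/s
w_4 = (8.9 − 5.2)/2 = 1.85 m; q_4 = 0.39 × 0.97 × 1.85 = 0.6999 m³/s
w_5 = (10.4 − 7.6)/2 = 1.4 m; q_5 = 0.29 × 0.55 × 1.4 = 0.2233 m³/s
w_6 = (10.4 − 8.9)/2 = 0.75 m; q_6 = 0.23 × 0.24 × 0.75 = 0.04140 m³/s
Q = Σ qᵢ = 2.702 m³/s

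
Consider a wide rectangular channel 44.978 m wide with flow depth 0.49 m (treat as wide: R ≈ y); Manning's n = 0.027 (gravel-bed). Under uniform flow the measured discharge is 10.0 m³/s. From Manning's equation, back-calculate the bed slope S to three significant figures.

A = b·y = 44.978 × 0.49 = 22.04 m²
Wide channel: R ≈ y = 0.49 m
S = (Q·n / (1·A·R^(2/3)))² = (10.0×0.027 / (1×22.04×0.6215))² = 0.0003885

0.000389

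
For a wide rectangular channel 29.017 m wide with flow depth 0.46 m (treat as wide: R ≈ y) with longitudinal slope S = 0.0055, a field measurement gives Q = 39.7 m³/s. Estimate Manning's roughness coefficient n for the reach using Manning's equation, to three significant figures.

A = b·y = 29.017 × 0.46 = 13.35 m²
Wide channel: R ≈ y = 0.46 m
n = (1/Q)·A·R^(2/3)·S^(1/2) = (1/39.7) × 13.35 × 0.5959 × 0.07416 = 0.01486

0.0149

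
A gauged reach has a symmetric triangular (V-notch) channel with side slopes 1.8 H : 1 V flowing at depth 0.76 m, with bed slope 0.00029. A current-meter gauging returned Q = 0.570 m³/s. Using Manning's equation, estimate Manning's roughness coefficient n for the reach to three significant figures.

0.0149

A = z·y² = 1.8×0.76² = 1.040 m²
P = 2y√(1+z²) = 2×0.76×√(1+1.8²) = 3.130 m
R = A/P = 1.040/3.130 = 0.3322 m
n = (1/Q)·A·R^(2/3)·S^(1/2) = (1/0.570) × 1.040 × 0.4796 × 0.01703 = 0.01490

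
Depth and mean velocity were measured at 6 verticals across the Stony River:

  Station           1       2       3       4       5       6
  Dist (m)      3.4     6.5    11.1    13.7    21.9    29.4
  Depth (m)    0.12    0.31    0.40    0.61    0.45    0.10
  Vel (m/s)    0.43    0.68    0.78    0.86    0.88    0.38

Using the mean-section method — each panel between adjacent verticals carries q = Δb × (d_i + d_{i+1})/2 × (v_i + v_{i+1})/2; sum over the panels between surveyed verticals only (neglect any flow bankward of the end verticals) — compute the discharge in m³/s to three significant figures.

Panel 1-2: Δb = 3.1 m, d̄ = (0.12+0.31)/2 = 0.215, v̄ = (0.43+0.68)/2 = 0.555 → q = 3.1×0.215×0.555 = 0.3699 m³/s
Panel 2-3: Δb = 4.6 m, d̄ = (0.31+0.40)/2 = 0.355, v̄ = (0.68+0.78)/2 = 0.73 → q = 4.6×0.355×0.73 = 1.192 m³/s
Panel 3-4: Δb = 2.6 m, d̄ = (0.40+0.61)/2 = 0.505, v̄ = (0.78+0.86)/2 = 0.82 → q = 2.6×0.505×0.82 = 1.077 m³/s
Panel 4-5: Δb = 8.2 m, d̄ = (0.61+0.45)/2 = 0.53, v̄ = (0.86+0.88)/2 = 0.87 → q = 8.2×0.53×0.87 = 3.781 m³/s
Panel 5-6: Δb = 7.5 m, d̄ = (0.45+0.10)/2 = 0.275, v̄ = (0.88+0.38)/2 = 0.63 → q = 7.5×0.275×0.63 = 1.299 m³/s
Q = Σ q = 7.719 m³/s

7.72 m³/s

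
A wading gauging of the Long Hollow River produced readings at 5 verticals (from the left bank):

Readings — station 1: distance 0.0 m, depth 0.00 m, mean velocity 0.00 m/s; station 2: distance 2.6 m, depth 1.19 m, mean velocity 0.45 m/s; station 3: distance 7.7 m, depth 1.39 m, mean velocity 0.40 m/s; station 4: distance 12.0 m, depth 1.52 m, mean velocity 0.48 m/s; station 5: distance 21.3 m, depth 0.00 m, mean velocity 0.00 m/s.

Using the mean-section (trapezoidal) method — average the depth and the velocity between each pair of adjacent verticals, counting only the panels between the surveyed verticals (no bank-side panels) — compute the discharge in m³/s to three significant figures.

7.59 m³/s

Panel 1-2: Δb = 2.6 m, d̄ = (0.00+1.19)/2 = 0.595, v̄ = (0.00+0.45)/2 = 0.225 → q = 2.6×0.595×0.225 = 0.3481 m³/s
Panel 2-3: Δb = 5.1 m, d̄ = (1.19+1.39)/2 = 1.29, v̄ = (0.45+0.40)/2 = 0.425 → q = 5.1×1.29×0.425 = 2.796 m³/s
Panel 3-4: Δb = 4.3 m, d̄ = (1.39+1.52)/2 = 1.455, v̄ = (0.40+0.48)/2 = 0.44 → q = 4.3×1.455×0.44 = 2.753 m³/s
Panel 4-5: Δb = 9.3 m, d̄ = (1.52+0.00)/2 = 0.76, v̄ = (0.48+0.00)/2 = 0.24 → q = 9.3×0.76×0.24 = 1.696 m³/s
Q = Σ q = 7.593 m³/s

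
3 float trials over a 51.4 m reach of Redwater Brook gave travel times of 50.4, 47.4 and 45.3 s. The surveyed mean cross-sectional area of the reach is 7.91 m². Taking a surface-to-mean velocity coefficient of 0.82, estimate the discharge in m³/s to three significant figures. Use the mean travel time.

6.99 m³/s

t̄ = (50.4 + 47.4 + 45.3) / 3 = 47.7 s
v_surface = L / t̄ = 51.4 / 47.7 = 1.078 m/s
v_mean = 0.82 × 1.078 = 0.8836 m/s
Q = A × v_mean = 7.91 × 0.8836 = 6.989 m³/s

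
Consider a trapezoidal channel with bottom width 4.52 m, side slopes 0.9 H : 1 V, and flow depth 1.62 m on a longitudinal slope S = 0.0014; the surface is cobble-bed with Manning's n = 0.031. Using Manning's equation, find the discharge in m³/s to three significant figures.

A = (b + z·y)·y = (4.52 + 0.9×1.62)×1.62 = 9.684 m²
P = b + 2y√(1+z²) = 4.52 + 2×1.62×√(1+0.9²) = 8.879 m
R = A/P = 9.684/8.879 = 1.091 m
Q = (1/n)·A·R^(2/3)·S^(1/2) = (1/0.031) × 9.684 × 1.091^(2/3) × 0.0014^(1/2) = 12.39 m³/s

12.4 m³/s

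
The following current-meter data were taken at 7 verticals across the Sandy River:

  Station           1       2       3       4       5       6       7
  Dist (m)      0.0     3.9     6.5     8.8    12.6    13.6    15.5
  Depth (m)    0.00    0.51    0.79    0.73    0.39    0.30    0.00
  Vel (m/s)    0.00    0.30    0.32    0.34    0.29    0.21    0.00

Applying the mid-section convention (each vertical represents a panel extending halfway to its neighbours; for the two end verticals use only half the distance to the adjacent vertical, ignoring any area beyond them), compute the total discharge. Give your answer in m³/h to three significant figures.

8050 m³/h

w_2 = (6.5 − 0.0)/2 = 3.25 m; q_2 = 0.30 × 0.51 × 3.25 = 0.4973 m³/s
w_3 = (8.8 − 3.9)/2 = 2.45 m; q_3 = 0.32 × 0.79 × 2.45 = 0.6194 m³/s
w_4 = (12.6 − 6.5)/2 = 3.05 m; q_4 = 0.34 × 0.73 × 3.05 = 0.7570 m³/s
w_5 = (13.6 − 8.8)/2 = 2.4 m; q_5 = 0.29 × 0.39 × 2.4 = 0.2714 m³/s
w_6 = (15.5 − 12.6)/2 = 1.45 m; q_6 = 0.21 × 0.30 × 1.45 = 0.09135 m³/s
Stations 1, 7 contribute zero (depth or velocity is 0).
Q = Σ qᵢ = 2.236 m³/s
= 2.236 × 3600 = 8051 m³/h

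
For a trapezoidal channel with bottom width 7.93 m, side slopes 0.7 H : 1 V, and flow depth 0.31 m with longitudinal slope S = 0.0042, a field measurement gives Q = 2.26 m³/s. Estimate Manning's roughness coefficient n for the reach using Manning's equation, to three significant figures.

0.0318

A = (b + z·y)·y = (7.93 + 0.7×0.31)×0.31 = 2.526 m²
P = b + 2y√(1+z²) = 7.93 + 2×0.31×√(1+0.7²) = 8.687 m
R = A/P = 2.526/8.687 = 0.2907 m
n = (1/Q)·A·R^(2/3)·S^(1/2) = (1/2.26) × 2.526 × 0.4389 × 0.06481 = 0.03178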